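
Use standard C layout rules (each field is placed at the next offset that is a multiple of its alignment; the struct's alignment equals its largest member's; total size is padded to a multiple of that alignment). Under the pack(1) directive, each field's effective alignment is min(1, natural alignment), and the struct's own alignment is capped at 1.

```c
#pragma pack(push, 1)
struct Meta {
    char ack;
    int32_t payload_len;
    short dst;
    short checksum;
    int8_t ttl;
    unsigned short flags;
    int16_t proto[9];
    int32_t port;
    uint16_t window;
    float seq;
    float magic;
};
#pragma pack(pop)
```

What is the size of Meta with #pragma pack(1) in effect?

ack at 0 (size 1, align 1) → ends 1
payload_len at 1 (size 4, align 1) → ends 5
dst at 5 (size 2, align 1) → ends 7
checksum at 7 (size 2, align 1) → ends 9
ttl at 9 (size 1, align 1) → ends 10
flags at 10 (size 2, align 1) → ends 12
proto at 12 (size 18, align 1) → ends 30
port at 30 (size 4, align 1) → ends 34
window at 34 (size 2, align 1) → ends 36
seq at 36 (size 4, align 1) → ends 40
magic at 40 (size 4, align 1) → ends 44
total 44 bytes, alignment 1

44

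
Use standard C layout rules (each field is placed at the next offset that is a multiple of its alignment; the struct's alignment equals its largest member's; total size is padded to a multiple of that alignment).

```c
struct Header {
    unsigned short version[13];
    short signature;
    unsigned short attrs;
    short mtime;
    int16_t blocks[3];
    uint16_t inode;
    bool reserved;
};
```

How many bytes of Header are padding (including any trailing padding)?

1

0..26  version  (26B, 2-aligned)
26..28  signature  (2B, 2-aligned)
28..30  attrs  (2B, 2-aligned)
30..32  mtime  (2B, 2-aligned)
32..38  blocks  (6B, 2-aligned)
38..40  inode  (2B, 2-aligned)
40..41  reserved  (1B, 1-aligned)
41..42  -- tail padding (1B)
sizeof = 42, alignof = 2
data bytes 41, size 42 → padding 1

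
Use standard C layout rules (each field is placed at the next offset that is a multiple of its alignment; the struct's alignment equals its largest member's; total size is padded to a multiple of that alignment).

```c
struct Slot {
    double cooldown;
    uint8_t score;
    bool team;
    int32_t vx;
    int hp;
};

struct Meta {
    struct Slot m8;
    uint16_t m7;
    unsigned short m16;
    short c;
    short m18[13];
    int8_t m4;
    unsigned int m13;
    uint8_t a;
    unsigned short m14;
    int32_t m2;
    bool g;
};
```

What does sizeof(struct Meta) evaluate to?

Slot: 0..8  cooldown  (8B, 8-aligned); 8..9  score  (1B, 1-aligned); 9..10  team  (1B, 1-aligned); 10..12  -- padding (2B); 12..16  vx  (4B, 4-aligned); 16..20  hp  (4B, 4-aligned); 20..24  -- tail padding (4B); sizeof = 24, alignof = 8
0..24  m8  (24B, 8-aligned)
24..26  m7  (2B, 2-aligned)
26..28  m16  (2B, 2-aligned)
28..30  c  (2B, 2-aligned)
30..56  m18  (26B, 2-aligned)
56..57  m4  (1B, 1-aligned)
57..60  -- padding (3B)
60..64  m13  (4B, 4-aligned)
64..65  a  (1B, 1-aligned)
65..66  -- padding (1B)
66..68  m14  (2B, 2-aligned)
68..72  m2  (4B, 4-aligned)
72..73  g  (1B, 1-aligned)
73..80  -- tail padding (7B)
sizeof = 80, alignof = 8

80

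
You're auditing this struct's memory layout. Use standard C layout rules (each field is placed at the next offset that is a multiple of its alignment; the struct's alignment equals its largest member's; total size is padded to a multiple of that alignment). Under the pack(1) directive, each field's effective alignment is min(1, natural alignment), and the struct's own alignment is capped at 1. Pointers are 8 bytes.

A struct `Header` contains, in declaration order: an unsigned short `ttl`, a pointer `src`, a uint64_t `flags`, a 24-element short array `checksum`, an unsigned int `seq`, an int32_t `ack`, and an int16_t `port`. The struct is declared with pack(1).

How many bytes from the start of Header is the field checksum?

18

ttl at 0 (size 2, align 1) → ends 2
src at 2 (size 8, align 1) → ends 10
flags at 10 (size 8, align 1) → ends 18
checksum at 18 (size 48, align 1) → ends 66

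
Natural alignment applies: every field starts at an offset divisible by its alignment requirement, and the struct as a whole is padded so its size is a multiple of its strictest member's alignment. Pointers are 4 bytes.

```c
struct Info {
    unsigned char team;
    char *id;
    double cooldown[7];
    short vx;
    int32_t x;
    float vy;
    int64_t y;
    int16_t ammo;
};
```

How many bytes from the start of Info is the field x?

68

team at 0 (size 1, align 1) → ends 1
pad 3 to align 4 for id
id at 4 (size 4, align 4) → ends 8
cooldown at 8 (size 56, align 8) → ends 64
vx at 64 (size 2, align 2) → ends 66
pad 2 to align 4 for x
x at 68 (size 4, align 4) → ends 72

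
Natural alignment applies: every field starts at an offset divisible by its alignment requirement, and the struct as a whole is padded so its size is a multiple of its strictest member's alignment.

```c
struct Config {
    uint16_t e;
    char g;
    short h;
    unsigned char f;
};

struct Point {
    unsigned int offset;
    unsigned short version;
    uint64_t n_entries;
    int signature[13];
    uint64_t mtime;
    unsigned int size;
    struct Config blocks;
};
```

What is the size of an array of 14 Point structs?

Config: @0: e [2B, align 2] → 2; @2: g [1B, align 1] → 3; +1 pad (align 2); @4: h [2B, align 2] → 6; @6: f [1B, align 1] → 7; +1 tail pad (align 2); size 8, align 2
@0: offset [4B, align 4] → 4
@4: version [2B, align 2] → 6
+2 pad (align 8)
@8: n_entries [8B, align 8] → 16
@16: signature [52B, align 4] → 68
+4 pad (align 8)
@72: mtime [8B, align 8] → 80
@80: size [4B, align 4] → 84
@84: blocks [8B, align 2] → 92
+4 tail pad (align 8)
size 96, align 8
array of 14: 14 × 96 = 1344

1344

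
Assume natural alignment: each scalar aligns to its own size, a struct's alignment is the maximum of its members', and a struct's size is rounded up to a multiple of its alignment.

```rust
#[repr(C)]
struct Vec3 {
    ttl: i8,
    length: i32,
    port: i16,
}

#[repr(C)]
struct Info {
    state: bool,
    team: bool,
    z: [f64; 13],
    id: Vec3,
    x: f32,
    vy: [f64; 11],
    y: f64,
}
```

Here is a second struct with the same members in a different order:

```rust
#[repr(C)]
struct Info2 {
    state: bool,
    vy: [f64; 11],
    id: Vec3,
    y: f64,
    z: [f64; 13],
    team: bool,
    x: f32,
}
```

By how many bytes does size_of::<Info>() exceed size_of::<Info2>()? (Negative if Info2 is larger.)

-8

Vec3: @0: ttl [1B, align 1] → 1; +3 pad (align 4); @4: length [4B, align 4] → 8; @8: port [2B, align 2] → 10; +2 tail pad (align 4); size 12, align 4
@0: state [1B, align 1] → 1
@1: team [1B, align 1] → 2
+6 pad (align 8)
@8: z [104B, align 8] → 112
@112: id [12B, align 4] → 124
@124: x [4B, align 4] → 128
@128: vy [88B, align 8] → 216
@216: y [8B, align 8] → 224
size 224, align 8
— Info2 —
@0: state [1B, align 1] → 1
+7 pad (align 8)
@8: vy [88B, align 8] → 96
@96: id [12B, align 4] → 108
+4 pad (align 8)
@112: y [8B, align 8] → 120
@120: z [104B, align 8] → 224
@224: team [1B, align 1] → 225
+3 pad (align 4)
@228: x [4B, align 4] → 232
size 232, align 8
224 − 232 = -8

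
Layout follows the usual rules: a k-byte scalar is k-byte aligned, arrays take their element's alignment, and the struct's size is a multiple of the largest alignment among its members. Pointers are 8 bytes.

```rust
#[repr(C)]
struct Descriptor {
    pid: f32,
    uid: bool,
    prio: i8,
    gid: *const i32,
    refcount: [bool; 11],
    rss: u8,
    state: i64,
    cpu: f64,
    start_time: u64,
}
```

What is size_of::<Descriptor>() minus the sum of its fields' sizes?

6

@0: pid [4B, align 4] → 4
@4: uid [1B, align 1] → 5
@5: prio [1B, align 1] → 6
+2 pad (align 8)
@8: gid [8B, align 8] → 16
@16: refcount [11B, align 1] → 27
@27: rss [1B, align 1] → 28
+4 pad (align 8)
@32: state [8B, align 8] → 40
@40: cpu [8B, align 8] → 48
@48: start_time [8B, align 8] → 56
size 56, align 8
data bytes 50, size 56 → padding 6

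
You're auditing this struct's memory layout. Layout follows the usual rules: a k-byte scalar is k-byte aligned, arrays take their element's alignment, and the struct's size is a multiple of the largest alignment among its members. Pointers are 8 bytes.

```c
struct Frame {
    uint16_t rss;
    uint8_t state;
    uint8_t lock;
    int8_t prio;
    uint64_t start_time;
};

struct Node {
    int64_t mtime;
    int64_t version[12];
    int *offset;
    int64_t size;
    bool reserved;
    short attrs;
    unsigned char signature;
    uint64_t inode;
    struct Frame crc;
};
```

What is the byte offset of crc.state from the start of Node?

138

Frame: 0..2  rss  (2B, 2-aligned); 2..3  state  (1B, 1-aligned); 3..4  lock  (1B, 1-aligned); 4..5  prio  (1B, 1-aligned); 5..8  -- padding (3B); 8..16  start_time  (8B, 8-aligned); sizeof = 16, alignof = 8
0..8  mtime  (8B, 8-aligned)
8..104  version  (96B, 8-aligned)
104..112  offset  (8B, 8-aligned)
112..120  size  (8B, 8-aligned)
120..121  reserved  (1B, 1-aligned)
121..122  -- padding (1B)
122..124  attrs  (2B, 2-aligned)
124..125  signature  (1B, 1-aligned)
125..128  -- padding (3B)
128..136  inode  (8B, 8-aligned)
136..152  crc  (16B, 8-aligned)
within Frame: state at 2
136 + 2 = 138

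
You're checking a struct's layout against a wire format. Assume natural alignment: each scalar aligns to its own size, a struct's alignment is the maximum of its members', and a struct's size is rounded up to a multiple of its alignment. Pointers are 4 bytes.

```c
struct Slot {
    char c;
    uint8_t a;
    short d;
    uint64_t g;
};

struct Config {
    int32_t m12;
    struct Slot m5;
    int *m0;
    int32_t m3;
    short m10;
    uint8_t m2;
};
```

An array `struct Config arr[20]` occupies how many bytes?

Slot: c at 0 (size 1, align 1) → ends 1; a at 1 (size 1, align 1) → ends 2; d at 2 (size 2, align 2) → ends 4; pad 4 to align 8 for g; g at 8 (size 8, align 8) → ends 16; total 16 bytes, alignment 8
m12 at 0 (size 4, align 4) → ends 4
pad 4 to align 8 for m5
m5 at 8 (size 16, align 8) → ends 24
m0 at 24 (size 4, align 4) → ends 28
m3 at 28 (size 4, align 4) → ends 32
m10 at 32 (size 2, align 2) → ends 34
m2 at 34 (size 1, align 1) → ends 35
tail pad 5 to reach multiple of 8
total 40 bytes, alignment 8
array of 20: 20 × 40 = 800

800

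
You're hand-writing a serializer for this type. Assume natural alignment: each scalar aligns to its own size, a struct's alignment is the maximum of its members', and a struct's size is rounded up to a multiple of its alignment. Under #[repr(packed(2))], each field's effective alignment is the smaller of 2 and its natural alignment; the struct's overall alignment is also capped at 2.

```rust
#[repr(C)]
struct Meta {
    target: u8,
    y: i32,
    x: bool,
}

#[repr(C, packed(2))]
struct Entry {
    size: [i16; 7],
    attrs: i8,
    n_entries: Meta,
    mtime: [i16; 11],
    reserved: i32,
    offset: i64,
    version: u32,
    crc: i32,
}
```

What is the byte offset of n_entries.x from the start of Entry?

24

Meta: target at 0 (size 1, align 1) → ends 1; pad 3 to align 4 for y; y at 4 (size 4, align 4) → ends 8; x at 8 (size 1, align 1) → ends 9; tail pad 3 to reach multiple of 4; total 12 bytes, alignment 4
size at 0 (size 14, align 2) → ends 14
attrs at 14 (size 1, align 1) → ends 15
pad 1 to align 2 for n_entries
n_entries at 16 (size 12, align 2) → ends 28
within Meta: x at 8
16 + 8 = 24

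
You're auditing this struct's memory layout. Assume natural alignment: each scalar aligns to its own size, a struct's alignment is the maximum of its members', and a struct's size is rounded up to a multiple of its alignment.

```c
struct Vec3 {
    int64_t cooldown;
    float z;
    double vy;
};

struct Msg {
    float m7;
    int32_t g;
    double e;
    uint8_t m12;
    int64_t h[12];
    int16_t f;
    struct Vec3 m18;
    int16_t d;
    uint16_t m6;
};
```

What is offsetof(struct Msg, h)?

Vec3: 0..8  cooldown  (8B, 8-aligned); 8..12  z  (4B, 4-aligned); 12..16  -- padding (4B); 16..24  vy  (8B, 8-aligned); sizeof = 24, alignof = 8
0..4  m7  (4B, 4-aligned)
4..8  g  (4B, 4-aligned)
8..16  e  (8B, 8-aligned)
16..17  m12  (1B, 1-aligned)
17..24  -- padding (7B)
24..120  h  (96B, 8-aligned)

24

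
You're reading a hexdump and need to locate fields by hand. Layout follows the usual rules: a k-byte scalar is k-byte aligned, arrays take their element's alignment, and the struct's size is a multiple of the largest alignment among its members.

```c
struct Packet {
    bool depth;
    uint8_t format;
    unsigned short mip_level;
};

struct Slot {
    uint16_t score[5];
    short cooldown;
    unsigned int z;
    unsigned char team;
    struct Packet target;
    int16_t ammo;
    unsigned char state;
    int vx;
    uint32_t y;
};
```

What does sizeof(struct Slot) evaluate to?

36 bytes

Packet: 0..1  depth  (1B, 1-aligned); 1..2  format  (1B, 1-aligned); 2..4  mip_level  (2B, 2-aligned); sizeof = 4, alignof = 2
0..10  score  (10B, 2-aligned)
10..12  cooldown  (2B, 2-aligned)
12..16  z  (4B, 4-aligned)
16..17  team  (1B, 1-aligned)
17..18  -- padding (1B)
18..22  target  (4B, 2-aligned)
22..24  ammo  (2B, 2-aligned)
24..25  state  (1B, 1-aligned)
25..28  -- padding (3B)
28..32  vx  (4B, 4-aligned)
32..36  y  (4B, 4-aligned)
sizeof = 36, alignof = 4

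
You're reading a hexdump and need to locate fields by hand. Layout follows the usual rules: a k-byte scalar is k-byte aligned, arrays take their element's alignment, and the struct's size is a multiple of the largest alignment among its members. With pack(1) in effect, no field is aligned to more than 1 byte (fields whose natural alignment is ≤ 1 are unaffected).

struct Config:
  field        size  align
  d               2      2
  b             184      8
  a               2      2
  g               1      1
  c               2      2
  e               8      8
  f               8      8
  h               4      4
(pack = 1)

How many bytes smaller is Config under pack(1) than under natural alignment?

13

natural layout:
  d at 0 (size 2, align 2) → ends 2
  pad 6 to align 8 for b
  b at 8 (size 184, align 8) → ends 192
  a at 192 (size 2, align 2) → ends 194
  g at 194 (size 1, align 1) → ends 195
  pad 1 to align 2 for c
  c at 196 (size 2, align 2) → ends 198
  pad 2 to align 8 for e
  e at 200 (size 8, align 8) → ends 208
  f at 208 (size 8, align 8) → ends 216
  h at 216 (size 4, align 4) → ends 220
  tail pad 4 to reach multiple of 8
  total 224 bytes, alignment 8
packed(1) layout:
  d at 0 (size 2, align 1) → ends 2
  b at 2 (size 184, align 1) → ends 186
  a at 186 (size 2, align 1) → ends 188
  g at 188 (size 1, align 1) → ends 189
  c at 189 (size 2, align 1) → ends 191
  e at 191 (size 8, align 1) → ends 199
  f at 199 (size 8, align 1) → ends 207
  h at 207 (size 4, align 1) → ends 211
  total 211 bytes, alignment 1
224 − 211 = 13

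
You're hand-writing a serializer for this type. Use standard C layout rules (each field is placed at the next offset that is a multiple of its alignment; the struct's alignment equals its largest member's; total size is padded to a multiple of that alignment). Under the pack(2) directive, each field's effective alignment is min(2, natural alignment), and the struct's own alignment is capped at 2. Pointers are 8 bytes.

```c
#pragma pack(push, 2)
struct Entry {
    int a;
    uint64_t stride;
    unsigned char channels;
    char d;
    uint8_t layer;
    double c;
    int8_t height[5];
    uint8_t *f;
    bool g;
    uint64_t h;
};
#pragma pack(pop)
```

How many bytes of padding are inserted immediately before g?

a at 0 (size 4, align 2) → ends 4
stride at 4 (size 8, align 2) → ends 12
channels at 12 (size 1, align 1) → ends 13
d at 13 (size 1, align 1) → ends 14
layer at 14 (size 1, align 1) → ends 15
pad 1 to align 2 for c
c at 16 (size 8, align 2) → ends 24
height at 24 (size 5, align 1) → ends 29
pad 1 to align 2 for f
f at 30 (size 8, align 2) → ends 38
g at 38 (size 1, align 1) → ends 39

0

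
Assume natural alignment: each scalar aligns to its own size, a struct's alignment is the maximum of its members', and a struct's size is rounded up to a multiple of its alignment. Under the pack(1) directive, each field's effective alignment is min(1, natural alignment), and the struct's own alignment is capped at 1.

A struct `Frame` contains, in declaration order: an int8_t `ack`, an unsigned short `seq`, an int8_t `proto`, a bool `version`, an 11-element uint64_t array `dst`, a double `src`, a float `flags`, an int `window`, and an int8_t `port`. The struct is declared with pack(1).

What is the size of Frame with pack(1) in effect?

110

0..1  ack  (1B, 1-aligned)
1..3  seq  (2B, 1-aligned)
3..4  proto  (1B, 1-aligned)
4..5  version  (1B, 1-aligned)
5..93  dst  (88B, 1-aligned)
93..101  src  (8B, 1-aligned)
101..105  flags  (4B, 1-aligned)
105..109  window  (4B, 1-aligned)
109..110  port  (1B, 1-aligned)
sizeof = 110, alignof = 1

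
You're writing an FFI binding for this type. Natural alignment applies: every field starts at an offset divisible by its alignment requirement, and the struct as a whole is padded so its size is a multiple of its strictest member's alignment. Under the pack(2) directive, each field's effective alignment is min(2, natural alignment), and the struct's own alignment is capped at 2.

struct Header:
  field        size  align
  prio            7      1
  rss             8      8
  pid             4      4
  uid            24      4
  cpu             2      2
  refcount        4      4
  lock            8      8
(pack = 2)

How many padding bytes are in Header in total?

1

prio at 0 (size 7, align 1) → ends 7
pad 1 to align 2 for rss
rss at 8 (size 8, align 2) → ends 16
pid at 16 (size 4, align 2) → ends 20
uid at 20 (size 24, align 2) → ends 44
cpu at 44 (size 2, align 2) → ends 46
refcount at 46 (size 4, align 2) → ends 50
lock at 50 (size 8, align 2) → ends 58
total 58 bytes, alignment 2
data bytes 57, size 58 → padding 1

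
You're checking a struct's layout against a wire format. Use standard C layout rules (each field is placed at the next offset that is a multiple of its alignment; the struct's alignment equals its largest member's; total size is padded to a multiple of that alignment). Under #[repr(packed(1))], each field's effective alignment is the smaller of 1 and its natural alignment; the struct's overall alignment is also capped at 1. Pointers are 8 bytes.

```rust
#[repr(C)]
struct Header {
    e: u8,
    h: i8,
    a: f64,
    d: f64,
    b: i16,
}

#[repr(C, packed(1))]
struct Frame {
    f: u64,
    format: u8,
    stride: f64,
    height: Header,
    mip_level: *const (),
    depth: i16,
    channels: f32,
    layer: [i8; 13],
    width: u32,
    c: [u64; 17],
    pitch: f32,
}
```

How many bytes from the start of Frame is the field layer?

63

Header: 0..1  e  (1B, 1-aligned); 1..2  h  (1B, 1-aligned); 2..8  -- padding (6B); 8..16  a  (8B, 8-aligned); 16..24  d  (8B, 8-aligned); 24..26  b  (2B, 2-aligned); 26..32  -- tail padding (6B); sizeof = 32, alignof = 8
0..8  f  (8B, 1-aligned)
8..9  format  (1B, 1-aligned)
9..17  stride  (8B, 1-aligned)
17..49  height  (32B, 1-aligned)
49..57  mip_level  (8B, 1-aligned)
57..59  depth  (2B, 1-aligned)
59..63  channels  (4B, 1-aligned)
63..76  layer  (13B, 1-aligned)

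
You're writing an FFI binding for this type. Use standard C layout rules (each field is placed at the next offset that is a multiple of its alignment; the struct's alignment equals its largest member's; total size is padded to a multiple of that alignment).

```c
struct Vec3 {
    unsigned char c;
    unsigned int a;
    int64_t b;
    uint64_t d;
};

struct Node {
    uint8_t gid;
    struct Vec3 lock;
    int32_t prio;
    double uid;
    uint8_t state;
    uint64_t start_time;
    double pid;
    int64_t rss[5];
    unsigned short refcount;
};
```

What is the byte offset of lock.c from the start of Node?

8

Vec3: @0: c [1B, align 1] → 1; +3 pad (align 4); @4: a [4B, align 4] → 8; @8: b [8B, align 8] → 16; @16: d [8B, align 8] → 24; size 24, align 8
@0: gid [1B, align 1] → 1
+7 pad (align 8)
@8: lock [24B, align 8] → 32
within Vec3: c at 0
8 + 0 = 8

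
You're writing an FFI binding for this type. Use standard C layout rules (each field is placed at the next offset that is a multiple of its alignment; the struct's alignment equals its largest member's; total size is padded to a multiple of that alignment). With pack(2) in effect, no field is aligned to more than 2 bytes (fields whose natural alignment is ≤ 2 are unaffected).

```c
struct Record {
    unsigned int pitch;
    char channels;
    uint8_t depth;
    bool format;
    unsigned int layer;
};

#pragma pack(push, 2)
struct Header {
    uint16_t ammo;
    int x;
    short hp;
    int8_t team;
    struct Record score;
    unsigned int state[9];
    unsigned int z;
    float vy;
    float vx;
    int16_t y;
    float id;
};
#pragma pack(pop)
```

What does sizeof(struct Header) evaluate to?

76 bytes

Record: @0: pitch [4B, align 4] → 4; @4: channels [1B, align 1] → 5; @5: depth [1B, align 1] → 6; @6: format [1B, align 1] → 7; +1 pad (align 4); @8: layer [4B, align 4] → 12; size 12, align 4
@0: ammo [2B, align 2] → 2
@2: x [4B, align 2] → 6
@6: hp [2B, align 2] → 8
@8: team [1B, align 1] → 9
+1 pad (align 2)
@10: score [12B, align 2] → 22
@22: state [36B, align 2] → 58
@58: z [4B, align 2] → 62
@62: vy [4B, align 2] → 66
@66: vx [4B, align 2] → 70
@70: y [2B, align 2] → 72
@72: id [4B, align 2] → 76
size 76, align 2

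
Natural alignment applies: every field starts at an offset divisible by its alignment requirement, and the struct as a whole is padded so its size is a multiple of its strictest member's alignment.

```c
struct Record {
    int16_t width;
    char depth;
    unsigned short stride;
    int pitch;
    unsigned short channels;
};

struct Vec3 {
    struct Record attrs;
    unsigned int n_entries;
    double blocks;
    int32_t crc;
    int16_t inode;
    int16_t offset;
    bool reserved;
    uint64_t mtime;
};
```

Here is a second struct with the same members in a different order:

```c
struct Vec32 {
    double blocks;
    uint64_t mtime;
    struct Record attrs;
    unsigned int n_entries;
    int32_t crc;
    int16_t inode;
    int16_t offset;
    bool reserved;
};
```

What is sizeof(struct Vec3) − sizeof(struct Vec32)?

Record: 0..2  width  (2B, 2-aligned); 2..3  depth  (1B, 1-aligned); 3..4  -- padding (1B); 4..6  stride  (2B, 2-aligned); 6..8  -- padding (2B); 8..12  pitch  (4B, 4-aligned); 12..14  channels  (2B, 2-aligned); 14..16  -- tail padding (2B); sizeof = 16, alignof = 4
0..16  attrs  (16B, 4-aligned)
16..20  n_entries  (4B, 4-aligned)
20..24  -- padding (4B)
24..32  blocks  (8B, 8-aligned)
32..36  crc  (4B, 4-aligned)
36..38  inode  (2B, 2-aligned)
38..40  offset  (2B, 2-aligned)
40..41  reserved  (1B, 1-aligned)
41..48  -- padding (7B)
48..56  mtime  (8B, 8-aligned)
sizeof = 56, alignof = 8
— Vec32 —
0..8  blocks  (8B, 8-aligned)
8..16  mtime  (8B, 8-aligned)
16..32  attrs  (16B, 4-aligned)
32..36  n_entries  (4B, 4-aligned)
36..40  crc  (4B, 4-aligned)
40..42  inode  (2B, 2-aligned)
42..44  offset  (2B, 2-aligned)
44..45  reserved  (1B, 1-aligned)
45..48  -- tail padding (3B)
sizeof = 48, alignof = 8
56 − 48 = 8

8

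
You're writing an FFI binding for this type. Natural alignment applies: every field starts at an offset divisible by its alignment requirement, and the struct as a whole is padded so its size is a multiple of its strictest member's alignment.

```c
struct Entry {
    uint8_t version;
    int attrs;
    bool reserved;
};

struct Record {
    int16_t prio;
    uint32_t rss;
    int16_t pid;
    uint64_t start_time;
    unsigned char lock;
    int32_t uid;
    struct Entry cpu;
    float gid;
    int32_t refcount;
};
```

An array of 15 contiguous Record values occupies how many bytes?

Entry: 0..1  version  (1B, 1-aligned); 1..4  -- padding (3B); 4..8  attrs  (4B, 4-aligned); 8..9  reserved  (1B, 1-aligned); 9..12  -- tail padding (3B); sizeof = 12, alignof = 4
0..2  prio  (2B, 2-aligned)
2..4  -- padding (2B)
4..8  rss  (4B, 4-aligned)
8..10  pid  (2B, 2-aligned)
10..16  -- padding (6B)
16..24  start_time  (8B, 8-aligned)
24..25  lock  (1B, 1-aligned)
25..28  -- padding (3B)
28..32  uid  (4B, 4-aligned)
32..44  cpu  (12B, 4-aligned)
44..48  gid  (4B, 4-aligned)
48..52  refcount  (4B, 4-aligned)
52..56  -- tail padding (4B)
sizeof = 56, alignof = 8
array of 15: 15 × 56 = 840

840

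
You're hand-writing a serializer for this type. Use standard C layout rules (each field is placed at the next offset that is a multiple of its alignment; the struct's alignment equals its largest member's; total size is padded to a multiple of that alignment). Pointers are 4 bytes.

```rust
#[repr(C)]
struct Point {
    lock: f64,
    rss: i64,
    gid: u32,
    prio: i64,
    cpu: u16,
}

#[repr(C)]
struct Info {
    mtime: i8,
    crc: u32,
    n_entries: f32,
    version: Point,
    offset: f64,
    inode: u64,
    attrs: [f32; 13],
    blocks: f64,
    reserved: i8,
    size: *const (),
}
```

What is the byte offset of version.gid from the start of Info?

32

Point: @0: lock [8B, align 8] → 8; @8: rss [8B, align 8] → 16; @16: gid [4B, align 4] → 20; +4 pad (align 8); @24: prio [8B, align 8] → 32; @32: cpu [2B, align 2] → 34; +6 tail pad (align 8); size 40, align 8
@0: mtime [1B, align 1] → 1
+3 pad (align 4)
@4: crc [4B, align 4] → 8
@8: n_entries [4B, align 4] → 12
+4 pad (align 8)
@16: version [40B, align 8] → 56
within Point: gid at 16
16 + 16 = 32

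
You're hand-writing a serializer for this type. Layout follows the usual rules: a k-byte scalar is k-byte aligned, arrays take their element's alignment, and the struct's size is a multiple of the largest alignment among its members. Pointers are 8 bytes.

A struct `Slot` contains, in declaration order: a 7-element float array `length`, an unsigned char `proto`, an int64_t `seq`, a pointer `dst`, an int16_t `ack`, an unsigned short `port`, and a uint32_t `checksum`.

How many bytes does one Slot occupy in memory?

length at 0 (size 28, align 4) → ends 28
proto at 28 (size 1, align 1) → ends 29
pad 3 to align 8 for seq
seq at 32 (size 8, align 8) → ends 40
dst at 40 (size 8, align 8) → ends 48
ack at 48 (size 2, align 2) → ends 50
port at 50 (size 2, align 2) → ends 52
checksum at 52 (size 4, align 4) → ends 56
total 56 bytes, alignment 8

56 bytes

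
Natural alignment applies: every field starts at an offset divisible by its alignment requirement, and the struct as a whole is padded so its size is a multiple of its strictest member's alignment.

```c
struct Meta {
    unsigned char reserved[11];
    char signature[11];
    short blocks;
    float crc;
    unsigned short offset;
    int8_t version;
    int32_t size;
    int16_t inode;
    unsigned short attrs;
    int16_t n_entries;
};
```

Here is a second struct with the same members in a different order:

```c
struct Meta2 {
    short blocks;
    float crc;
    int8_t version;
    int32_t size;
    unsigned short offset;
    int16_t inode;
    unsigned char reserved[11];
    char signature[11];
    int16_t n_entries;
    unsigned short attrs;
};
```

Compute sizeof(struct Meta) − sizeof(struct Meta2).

reserved at 0 (size 11, align 1) → ends 11
signature at 11 (size 11, align 1) → ends 22
blocks at 22 (size 2, align 2) → ends 24
crc at 24 (size 4, align 4) → ends 28
offset at 28 (size 2, align 2) → ends 30
version at 30 (size 1, align 1) → ends 31
pad 1 to align 4 for size
size at 32 (size 4, align 4) → ends 36
inode at 36 (size 2, align 2) → ends 38
attrs at 38 (size 2, align 2) → ends 40
n_entries at 40 (size 2, align 2) → ends 42
tail pad 2 to reach multiple of 4
total 44 bytes, alignment 4
— Meta2 —
blocks at 0 (size 2, align 2) → ends 2
pad 2 to align 4 for crc
crc at 4 (size 4, align 4) → ends 8
version at 8 (size 1, align 1) → ends 9
pad 3 to align 4 for size
size at 12 (size 4, align 4) → ends 16
offset at 16 (size 2, align 2) → ends 18
inode at 18 (size 2, align 2) → ends 20
reserved at 20 (size 11, align 1) → ends 31
signature at 31 (size 11, align 1) → ends 42
n_entries at 42 (size 2, align 2) → ends 44
attrs at 44 (size 2, align 2) → ends 46
tail pad 2 to reach multiple of 4
total 48 bytes, alignment 4
44 − 48 = -4

-4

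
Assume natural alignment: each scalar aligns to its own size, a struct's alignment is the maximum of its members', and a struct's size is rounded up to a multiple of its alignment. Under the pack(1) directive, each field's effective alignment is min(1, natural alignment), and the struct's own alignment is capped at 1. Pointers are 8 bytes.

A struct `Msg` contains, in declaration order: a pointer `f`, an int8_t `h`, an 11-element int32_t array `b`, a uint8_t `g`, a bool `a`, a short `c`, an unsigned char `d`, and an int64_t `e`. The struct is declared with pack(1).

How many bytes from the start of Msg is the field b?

9

f at 0 (size 8, align 1) → ends 8
h at 8 (size 1, align 1) → ends 9
b at 9 (size 44, align 1) → ends 53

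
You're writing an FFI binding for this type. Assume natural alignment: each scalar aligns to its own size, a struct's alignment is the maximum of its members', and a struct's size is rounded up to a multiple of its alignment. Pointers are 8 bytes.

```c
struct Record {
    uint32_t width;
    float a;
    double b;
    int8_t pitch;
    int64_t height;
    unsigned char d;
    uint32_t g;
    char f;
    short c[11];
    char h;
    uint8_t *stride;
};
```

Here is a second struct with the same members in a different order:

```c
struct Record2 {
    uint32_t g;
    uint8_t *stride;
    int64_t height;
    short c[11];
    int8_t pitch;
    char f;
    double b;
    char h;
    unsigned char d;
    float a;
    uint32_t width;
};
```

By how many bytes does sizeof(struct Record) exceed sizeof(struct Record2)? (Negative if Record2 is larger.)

0..4  width  (4B, 4-aligned)
4..8  a  (4B, 4-aligned)
8..16  b  (8B, 8-aligned)
16..17  pitch  (1B, 1-aligned)
17..24  -- padding (7B)
24..32  height  (8B, 8-aligned)
32..33  d  (1B, 1-aligned)
33..36  -- padding (3B)
36..40  g  (4B, 4-aligned)
40..41  f  (1B, 1-aligned)
41..42  -- padding (1B)
42..64  c  (22B, 2-aligned)
64..65  h  (1B, 1-aligned)
65..72  -- padding (7B)
72..80  stride  (8B, 8-aligned)
sizeof = 80, alignof = 8
— Record2 —
0..4  g  (4B, 4-aligned)
4..8  -- padding (4B)
8..16  stride  (8B, 8-aligned)
16..24  height  (8B, 8-aligned)
24..46  c  (22B, 2-aligned)
46..47  pitch  (1B, 1-aligned)
47..48  f  (1B, 1-aligned)
48..56  b  (8B, 8-aligned)
56..57  h  (1B, 1-aligned)
57..58  d  (1B, 1-aligned)
58..60  -- padding (2B)
60..64  a  (4B, 4-aligned)
64..68  width  (4B, 4-aligned)
68..72  -- tail padding (4B)
sizeof = 72, alignof = 8
80 − 72 = 8

8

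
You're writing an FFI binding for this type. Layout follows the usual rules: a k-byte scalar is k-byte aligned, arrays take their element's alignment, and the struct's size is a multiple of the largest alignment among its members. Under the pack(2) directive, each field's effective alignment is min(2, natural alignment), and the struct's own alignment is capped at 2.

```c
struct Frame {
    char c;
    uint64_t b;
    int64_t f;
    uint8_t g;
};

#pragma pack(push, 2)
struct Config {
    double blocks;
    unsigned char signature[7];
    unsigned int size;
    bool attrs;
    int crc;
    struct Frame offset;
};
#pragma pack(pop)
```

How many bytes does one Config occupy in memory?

58

Frame: 0..1  c  (1B, 1-aligned); 1..8  -- padding (7B); 8..16  b  (8B, 8-aligned); 16..24  f  (8B, 8-aligned); 24..25  g  (1B, 1-aligned); 25..32  -- tail padding (7B); sizeof = 32, alignof = 8
0..8  blocks  (8B, 2-aligned)
8..15  signature  (7B, 1-aligned)
15..16  -- padding (1B)
16..20  size  (4B, 2-aligned)
20..21  attrs  (1B, 1-aligned)
21..22  -- padding (1B)
22..26  crc  (4B, 2-aligned)
26..58  offset  (32B, 2-aligned)
sizeof = 58, alignof = 2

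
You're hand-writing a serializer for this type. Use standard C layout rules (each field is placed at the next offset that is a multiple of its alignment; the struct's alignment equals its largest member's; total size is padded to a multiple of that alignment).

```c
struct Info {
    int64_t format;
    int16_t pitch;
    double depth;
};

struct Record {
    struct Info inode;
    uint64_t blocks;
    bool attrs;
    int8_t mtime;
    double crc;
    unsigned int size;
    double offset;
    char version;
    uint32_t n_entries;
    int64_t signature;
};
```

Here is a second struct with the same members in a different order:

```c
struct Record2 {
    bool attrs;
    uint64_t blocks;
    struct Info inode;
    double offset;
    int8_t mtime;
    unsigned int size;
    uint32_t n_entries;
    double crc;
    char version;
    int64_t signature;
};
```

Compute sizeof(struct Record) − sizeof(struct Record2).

Info: @0: format [8B, align 8] → 8; @8: pitch [2B, align 2] → 10; +6 pad (align 8); @16: depth [8B, align 8] → 24; size 24, align 8
@0: inode [24B, align 8] → 24
@24: blocks [8B, align 8] → 32
@32: attrs [1B, align 1] → 33
@33: mtime [1B, align 1] → 34
+6 pad (align 8)
@40: crc [8B, align 8] → 48
@48: size [4B, align 4] → 52
+4 pad (align 8)
@56: offset [8B, align 8] → 64
@64: version [1B, align 1] → 65
+3 pad (align 4)
@68: n_entries [4B, align 4] → 72
@72: signature [8B, align 8] → 80
size 80, align 8
— Record2 —
@0: attrs [1B, align 1] → 1
+7 pad (align 8)
@8: blocks [8B, align 8] → 16
@16: inode [24B, align 8] → 40
@40: offset [8B, align 8] → 48
@48: mtime [1B, align 1] → 49
+3 pad (align 4)
@52: size [4B, align 4] → 56
@56: n_entries [4B, align 4] → 60
+4 pad (align 8)
@64: crc [8B, align 8] → 72
@72: version [1B, align 1] → 73
+7 pad (align 8)
@80: signature [8B, align 8] → 88
size 88, align 8
80 − 88 = -8

-8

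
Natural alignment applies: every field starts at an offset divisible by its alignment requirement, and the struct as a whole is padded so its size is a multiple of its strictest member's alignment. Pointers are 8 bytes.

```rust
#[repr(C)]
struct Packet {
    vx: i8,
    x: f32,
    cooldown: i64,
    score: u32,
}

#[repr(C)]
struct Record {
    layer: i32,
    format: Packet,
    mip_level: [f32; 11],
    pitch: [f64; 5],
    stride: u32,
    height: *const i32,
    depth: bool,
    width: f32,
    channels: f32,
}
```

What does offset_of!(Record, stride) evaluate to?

120

Packet: vx at 0 (size 1, align 1) → ends 1; pad 3 to align 4 for x; x at 4 (size 4, align 4) → ends 8; cooldown at 8 (size 8, align 8) → ends 16; score at 16 (size 4, align 4) → ends 20; tail pad 4 to reach multiple of 8; total 24 bytes, alignment 8
layer at 0 (size 4, align 4) → ends 4
pad 4 to align 8 for format
format at 8 (size 24, align 8) → ends 32
mip_level at 32 (size 44, align 4) → ends 76
pad 4 to align 8 for pitch
pitch at 80 (size 40, align 8) → ends 120
stride at 120 (size 4, align 4) → ends 124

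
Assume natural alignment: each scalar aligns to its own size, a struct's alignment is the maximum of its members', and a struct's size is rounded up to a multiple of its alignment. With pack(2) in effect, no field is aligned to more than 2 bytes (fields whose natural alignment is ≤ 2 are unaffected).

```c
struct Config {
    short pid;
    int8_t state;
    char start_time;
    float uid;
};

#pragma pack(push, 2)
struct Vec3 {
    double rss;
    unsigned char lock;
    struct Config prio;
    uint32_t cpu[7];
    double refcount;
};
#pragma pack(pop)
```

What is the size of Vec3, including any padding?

54 bytes

Config: @0: pid [2B, align 2] → 2; @2: state [1B, align 1] → 3; @3: start_time [1B, align 1] → 4; @4: uid [4B, align 4] → 8; size 8, align 4
@0: rss [8B, align 2] → 8
@8: lock [1B, align 1] → 9
+1 pad (align 2)
@10: prio [8B, align 2] → 18
@18: cpu [28B, align 2] → 46
@46: refcount [8B, align 2] → 54
size 54, align 2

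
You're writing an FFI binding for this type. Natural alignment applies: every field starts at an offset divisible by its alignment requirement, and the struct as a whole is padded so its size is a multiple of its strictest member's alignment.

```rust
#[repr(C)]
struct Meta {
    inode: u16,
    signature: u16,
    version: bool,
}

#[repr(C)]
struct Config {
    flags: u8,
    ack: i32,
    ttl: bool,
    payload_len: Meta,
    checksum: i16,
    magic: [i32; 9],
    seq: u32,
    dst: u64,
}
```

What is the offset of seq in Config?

Meta: @0: inode [2B, align 2] → 2; @2: signature [2B, align 2] → 4; @4: version [1B, align 1] → 5; +1 tail pad (align 2); size 6, align 2
@0: flags [1B, align 1] → 1
+3 pad (align 4)
@4: ack [4B, align 4] → 8
@8: ttl [1B, align 1] → 9
+1 pad (align 2)
@10: payload_len [6B, align 2] → 16
@16: checksum [2B, align 2] → 18
+2 pad (align 4)
@20: magic [36B, align 4] → 56
@56: seq [4B, align 4] → 60

56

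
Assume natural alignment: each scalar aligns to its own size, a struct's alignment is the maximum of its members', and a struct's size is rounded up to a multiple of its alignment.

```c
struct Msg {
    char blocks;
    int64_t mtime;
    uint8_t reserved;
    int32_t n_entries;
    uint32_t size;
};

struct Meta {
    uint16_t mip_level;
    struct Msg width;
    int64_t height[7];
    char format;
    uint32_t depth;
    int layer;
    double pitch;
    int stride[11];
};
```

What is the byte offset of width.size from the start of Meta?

32

Msg: 0..1  blocks  (1B, 1-aligned); 1..8  -- padding (7B); 8..16  mtime  (8B, 8-aligned); 16..17  reserved  (1B, 1-aligned); 17..20  -- padding (3B); 20..24  n_entries  (4B, 4-aligned); 24..28  size  (4B, 4-aligned); 28..32  -- tail padding (4B); sizeof = 32, alignof = 8
0..2  mip_level  (2B, 2-aligned)
2..8  -- padding (6B)
8..40  width  (32B, 8-aligned)
within Msg: size at 24
8 + 24 = 32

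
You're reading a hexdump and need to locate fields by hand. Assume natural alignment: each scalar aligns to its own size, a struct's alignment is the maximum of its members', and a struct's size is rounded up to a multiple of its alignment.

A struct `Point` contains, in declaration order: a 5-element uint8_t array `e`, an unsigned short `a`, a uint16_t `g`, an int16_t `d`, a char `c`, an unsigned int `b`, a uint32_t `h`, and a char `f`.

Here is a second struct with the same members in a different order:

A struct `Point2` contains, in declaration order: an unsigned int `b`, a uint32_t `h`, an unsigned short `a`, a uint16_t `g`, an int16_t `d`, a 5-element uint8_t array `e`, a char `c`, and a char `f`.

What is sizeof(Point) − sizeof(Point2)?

@0: e [5B, align 1] → 5
+1 pad (align 2)
@6: a [2B, align 2] → 8
@8: g [2B, align 2] → 10
@10: d [2B, align 2] → 12
@12: c [1B, align 1] → 13
+3 pad (align 4)
@16: b [4B, align 4] → 20
@20: h [4B, align 4] → 24
@24: f [1B, align 1] → 25
+3 tail pad (align 4)
size 28, align 4
— Point2 —
@0: b [4B, align 4] → 4
@4: h [4B, align 4] → 8
@8: a [2B, align 2] → 10
@10: g [2B, align 2] → 12
@12: d [2B, align 2] → 14
@14: e [5B, align 1] → 19
@19: c [1B, align 1] → 20
@20: f [1B, align 1] → 21
+3 tail pad (align 4)
size 24, align 4
28 − 24 = 4

4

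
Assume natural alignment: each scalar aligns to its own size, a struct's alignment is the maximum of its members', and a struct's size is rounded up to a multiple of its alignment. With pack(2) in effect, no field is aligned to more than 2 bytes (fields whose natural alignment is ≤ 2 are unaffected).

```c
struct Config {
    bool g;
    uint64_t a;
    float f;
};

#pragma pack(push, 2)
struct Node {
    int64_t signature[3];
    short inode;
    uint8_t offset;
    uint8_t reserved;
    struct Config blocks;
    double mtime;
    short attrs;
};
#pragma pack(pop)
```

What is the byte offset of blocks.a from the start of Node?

36

Config: 0..1  g  (1B, 1-aligned); 1..8  -- padding (7B); 8..16  a  (8B, 8-aligned); 16..20  f  (4B, 4-aligned); 20..24  -- tail padding (4B); sizeof = 24, alignof = 8
0..24  signature  (24B, 2-aligned)
24..26  inode  (2B, 2-aligned)
26..27  offset  (1B, 1-aligned)
27..28  reserved  (1B, 1-aligned)
28..52  blocks  (24B, 2-aligned)
within Config: a at 8
28 + 8 = 36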